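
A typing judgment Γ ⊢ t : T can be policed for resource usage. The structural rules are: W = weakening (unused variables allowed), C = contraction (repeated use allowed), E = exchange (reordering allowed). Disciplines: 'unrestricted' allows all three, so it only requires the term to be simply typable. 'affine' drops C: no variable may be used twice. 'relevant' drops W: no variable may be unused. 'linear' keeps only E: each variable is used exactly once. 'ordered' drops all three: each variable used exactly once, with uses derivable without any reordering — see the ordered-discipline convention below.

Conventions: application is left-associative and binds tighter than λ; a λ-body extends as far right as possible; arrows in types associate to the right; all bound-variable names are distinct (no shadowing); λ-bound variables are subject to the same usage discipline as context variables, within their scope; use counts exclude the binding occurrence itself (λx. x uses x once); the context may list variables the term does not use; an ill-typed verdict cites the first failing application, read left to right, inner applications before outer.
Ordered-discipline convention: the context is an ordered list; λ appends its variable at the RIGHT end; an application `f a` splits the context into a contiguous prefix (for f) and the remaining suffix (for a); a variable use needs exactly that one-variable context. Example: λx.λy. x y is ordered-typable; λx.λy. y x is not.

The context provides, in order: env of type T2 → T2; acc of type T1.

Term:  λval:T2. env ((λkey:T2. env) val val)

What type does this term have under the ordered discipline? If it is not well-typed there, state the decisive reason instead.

not well-typed under ordered — uses contraction: env ×2, val ×2; unused: acc, key — weakening required
usage: env: 2×, acc: 0×, val [bound]: 2×, key [bound]: 0×
uses in reading order: env, env, val, val
typing: well-typed at T2 → T2
all disciplines: ordered ✗; linear ✗; affine ✗; relevant ✗; unrestricted ✓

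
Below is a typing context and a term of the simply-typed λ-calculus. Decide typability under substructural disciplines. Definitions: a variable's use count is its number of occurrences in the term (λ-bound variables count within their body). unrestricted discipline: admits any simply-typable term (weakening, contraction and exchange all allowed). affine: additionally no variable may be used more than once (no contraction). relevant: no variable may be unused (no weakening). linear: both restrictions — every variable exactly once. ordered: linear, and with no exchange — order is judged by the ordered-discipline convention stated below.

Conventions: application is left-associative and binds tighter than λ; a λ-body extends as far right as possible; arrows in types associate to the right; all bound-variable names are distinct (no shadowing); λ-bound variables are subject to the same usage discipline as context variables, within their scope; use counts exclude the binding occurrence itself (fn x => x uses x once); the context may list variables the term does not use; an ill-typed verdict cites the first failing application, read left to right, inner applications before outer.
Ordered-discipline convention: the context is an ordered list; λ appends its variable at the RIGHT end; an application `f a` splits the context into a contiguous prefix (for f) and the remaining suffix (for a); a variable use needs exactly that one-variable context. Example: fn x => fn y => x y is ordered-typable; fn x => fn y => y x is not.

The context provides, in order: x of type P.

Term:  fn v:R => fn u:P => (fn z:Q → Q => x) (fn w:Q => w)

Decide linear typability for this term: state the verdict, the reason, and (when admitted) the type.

no — unused: v, u, z — weakening required
usage: x: 1×, v (bound): 0×, u (bound): 0×, z (bound): 0×, w (bound): 1×
use order (left to right): x, w
typing: the term checks, with type R → P → P
all disciplines: ordered ✗ | linear ✗ | affine ✓ | relevant ✗ | unrestricted ✓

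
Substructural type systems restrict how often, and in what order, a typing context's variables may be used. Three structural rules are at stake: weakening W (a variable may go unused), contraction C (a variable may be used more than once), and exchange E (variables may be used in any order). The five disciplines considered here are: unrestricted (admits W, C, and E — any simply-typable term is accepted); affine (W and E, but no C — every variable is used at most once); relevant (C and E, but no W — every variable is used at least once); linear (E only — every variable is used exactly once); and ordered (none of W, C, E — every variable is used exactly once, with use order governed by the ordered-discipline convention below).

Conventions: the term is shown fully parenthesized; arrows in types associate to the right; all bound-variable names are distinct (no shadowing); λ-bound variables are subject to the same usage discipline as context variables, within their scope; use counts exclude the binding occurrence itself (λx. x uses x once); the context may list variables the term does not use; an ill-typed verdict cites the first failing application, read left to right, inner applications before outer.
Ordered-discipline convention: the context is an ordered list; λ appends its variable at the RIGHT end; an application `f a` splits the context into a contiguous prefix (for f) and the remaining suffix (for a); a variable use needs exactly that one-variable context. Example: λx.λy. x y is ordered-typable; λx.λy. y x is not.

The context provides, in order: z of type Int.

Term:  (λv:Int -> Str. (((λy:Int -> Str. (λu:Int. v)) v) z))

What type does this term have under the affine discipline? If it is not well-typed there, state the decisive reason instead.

not well-typed under affine — uses contraction: v ×2
counts: z ×1; v (bound) ×2; y (bound) ×0; u (bound) ×0
use order (left to right): v, v, z
typing: well-typed at (Int -> Str) -> Int -> Str
across the five disciplines: ordered ✗ | linear ✗ | affine ✗ | relevant ✗ | unrestricted ✓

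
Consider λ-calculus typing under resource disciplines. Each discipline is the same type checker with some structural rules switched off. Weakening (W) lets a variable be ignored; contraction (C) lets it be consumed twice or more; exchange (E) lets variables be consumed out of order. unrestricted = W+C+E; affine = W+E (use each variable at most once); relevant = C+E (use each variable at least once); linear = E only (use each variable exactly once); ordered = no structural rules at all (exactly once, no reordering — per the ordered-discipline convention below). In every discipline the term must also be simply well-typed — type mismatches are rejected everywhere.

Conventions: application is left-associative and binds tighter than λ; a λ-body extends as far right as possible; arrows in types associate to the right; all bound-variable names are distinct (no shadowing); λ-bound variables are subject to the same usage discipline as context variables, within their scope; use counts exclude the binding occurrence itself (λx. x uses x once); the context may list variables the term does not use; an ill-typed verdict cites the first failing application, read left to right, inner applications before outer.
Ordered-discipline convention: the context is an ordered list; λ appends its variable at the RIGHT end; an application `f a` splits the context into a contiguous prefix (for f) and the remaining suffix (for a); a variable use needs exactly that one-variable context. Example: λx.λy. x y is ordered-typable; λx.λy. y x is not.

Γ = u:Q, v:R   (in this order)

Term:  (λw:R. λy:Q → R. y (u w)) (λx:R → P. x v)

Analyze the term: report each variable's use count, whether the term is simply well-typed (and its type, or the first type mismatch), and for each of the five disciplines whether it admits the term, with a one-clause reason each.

variable uses: u: 1×; v: 1×; w (bound): 1×; y (bound): 1×; x (bound): 1×
order of uses: y, u, w, x, v
typing: ill-typed: non-arrow in function slot: Q
ordered: ✗ — fails simple typing
linear: ✗ — a type mismatch blocks all five
affine: ✗ — the type mismatch rejects it
relevant: ✗ — not simply typable
unrestricted: ✗ — fails simple typing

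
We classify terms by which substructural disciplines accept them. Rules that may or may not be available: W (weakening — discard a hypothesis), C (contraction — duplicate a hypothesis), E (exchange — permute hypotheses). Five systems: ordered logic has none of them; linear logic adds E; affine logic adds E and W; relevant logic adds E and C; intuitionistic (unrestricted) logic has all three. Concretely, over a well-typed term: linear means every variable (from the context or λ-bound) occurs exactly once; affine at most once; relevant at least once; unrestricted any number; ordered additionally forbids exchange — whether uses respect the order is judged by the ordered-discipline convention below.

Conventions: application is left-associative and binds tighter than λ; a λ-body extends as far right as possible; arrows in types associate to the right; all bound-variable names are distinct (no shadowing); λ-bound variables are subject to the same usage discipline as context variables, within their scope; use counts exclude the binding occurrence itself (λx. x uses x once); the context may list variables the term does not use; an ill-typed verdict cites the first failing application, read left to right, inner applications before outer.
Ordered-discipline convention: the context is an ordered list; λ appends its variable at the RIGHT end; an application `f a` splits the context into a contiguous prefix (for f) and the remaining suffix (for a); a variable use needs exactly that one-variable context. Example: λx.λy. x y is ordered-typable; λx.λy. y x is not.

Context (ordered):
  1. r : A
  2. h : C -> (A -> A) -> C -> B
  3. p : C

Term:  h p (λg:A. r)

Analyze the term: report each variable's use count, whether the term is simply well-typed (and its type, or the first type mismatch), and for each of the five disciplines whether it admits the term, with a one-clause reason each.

counts: r: 1×; h: 1×; p: 1×; g [bound]: 0×
order of uses: h, p, r
typing: well-typed at C -> B
ordered: ✗, unused: g — weakening required
linear: ✗, unused: g — weakening required
affine: ✓, r, h, p, g: no repeats, contraction unneeded
relevant: ✗, unused: g — weakening required
unrestricted: ✓, well-typed at C -> B; no restrictions here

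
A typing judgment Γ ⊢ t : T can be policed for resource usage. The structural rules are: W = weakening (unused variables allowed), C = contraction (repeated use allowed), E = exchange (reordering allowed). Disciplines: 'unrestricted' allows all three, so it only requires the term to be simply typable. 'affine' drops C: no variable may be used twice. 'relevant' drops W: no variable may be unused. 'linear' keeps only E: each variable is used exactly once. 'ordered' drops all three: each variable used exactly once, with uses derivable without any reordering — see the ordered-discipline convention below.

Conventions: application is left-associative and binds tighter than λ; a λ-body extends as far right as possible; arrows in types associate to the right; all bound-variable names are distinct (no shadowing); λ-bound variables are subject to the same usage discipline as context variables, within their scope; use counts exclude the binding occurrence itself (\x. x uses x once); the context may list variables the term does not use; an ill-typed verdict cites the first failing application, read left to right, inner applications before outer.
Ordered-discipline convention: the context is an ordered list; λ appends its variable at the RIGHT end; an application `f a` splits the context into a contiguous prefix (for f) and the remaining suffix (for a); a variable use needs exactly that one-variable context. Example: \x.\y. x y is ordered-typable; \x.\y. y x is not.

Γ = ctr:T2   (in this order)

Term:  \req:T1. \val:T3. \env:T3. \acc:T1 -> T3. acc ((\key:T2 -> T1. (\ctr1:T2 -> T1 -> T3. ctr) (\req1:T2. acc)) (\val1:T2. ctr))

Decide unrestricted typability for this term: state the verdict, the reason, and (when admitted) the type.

no — fails simple typing
usage: ctr=2, req (λ-bound)=0, val (λ-bound)=0, env (λ-bound)=0, acc (λ-bound)=2, key (λ-bound)=0, ctr1 (λ-bound)=0, req1 (λ-bound)=0, val1 (λ-bound)=0
left-to-right use order: acc, ctr, acc, ctr
typing: ill-typed: a function awaiting T2 -> T1 gets T2 -> T2
across the five disciplines: ordered ✗ | linear ✗ | affine ✗ | relevant ✗ | unrestricted ✗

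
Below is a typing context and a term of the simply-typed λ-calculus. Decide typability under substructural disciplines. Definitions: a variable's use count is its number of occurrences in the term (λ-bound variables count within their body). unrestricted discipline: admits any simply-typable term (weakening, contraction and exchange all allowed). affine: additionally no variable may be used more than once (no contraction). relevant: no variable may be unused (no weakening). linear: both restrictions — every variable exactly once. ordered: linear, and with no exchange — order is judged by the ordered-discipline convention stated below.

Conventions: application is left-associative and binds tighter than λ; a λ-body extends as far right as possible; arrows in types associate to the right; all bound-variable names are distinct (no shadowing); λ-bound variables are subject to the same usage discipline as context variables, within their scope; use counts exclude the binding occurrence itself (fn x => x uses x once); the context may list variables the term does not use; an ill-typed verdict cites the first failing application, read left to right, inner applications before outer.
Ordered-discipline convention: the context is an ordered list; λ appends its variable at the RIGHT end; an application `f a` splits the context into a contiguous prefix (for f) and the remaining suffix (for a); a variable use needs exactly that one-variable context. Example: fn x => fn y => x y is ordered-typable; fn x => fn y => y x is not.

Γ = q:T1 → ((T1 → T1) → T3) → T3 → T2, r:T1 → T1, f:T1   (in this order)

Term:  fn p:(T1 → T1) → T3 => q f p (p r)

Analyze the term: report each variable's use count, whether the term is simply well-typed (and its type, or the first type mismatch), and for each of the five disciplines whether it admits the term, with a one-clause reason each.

use counts: q: 1; r: 1; f: 1; p (bound): 2
uses in reading order: q, f, p, p, r
typing: ✓ — ((T1 → T1) → T3) → T2
ordered: ✗ — p ×2 used more than once (contraction)
linear: ✗ — p ×2 used more than once (contraction)
affine: ✗ — p ×2 used more than once (contraction)
relevant: ✓ — at least one use each (q, r, f, p)
unrestricted: ✓ — well-typed at ((T1 → T1) → T3) → T2; no restrictions here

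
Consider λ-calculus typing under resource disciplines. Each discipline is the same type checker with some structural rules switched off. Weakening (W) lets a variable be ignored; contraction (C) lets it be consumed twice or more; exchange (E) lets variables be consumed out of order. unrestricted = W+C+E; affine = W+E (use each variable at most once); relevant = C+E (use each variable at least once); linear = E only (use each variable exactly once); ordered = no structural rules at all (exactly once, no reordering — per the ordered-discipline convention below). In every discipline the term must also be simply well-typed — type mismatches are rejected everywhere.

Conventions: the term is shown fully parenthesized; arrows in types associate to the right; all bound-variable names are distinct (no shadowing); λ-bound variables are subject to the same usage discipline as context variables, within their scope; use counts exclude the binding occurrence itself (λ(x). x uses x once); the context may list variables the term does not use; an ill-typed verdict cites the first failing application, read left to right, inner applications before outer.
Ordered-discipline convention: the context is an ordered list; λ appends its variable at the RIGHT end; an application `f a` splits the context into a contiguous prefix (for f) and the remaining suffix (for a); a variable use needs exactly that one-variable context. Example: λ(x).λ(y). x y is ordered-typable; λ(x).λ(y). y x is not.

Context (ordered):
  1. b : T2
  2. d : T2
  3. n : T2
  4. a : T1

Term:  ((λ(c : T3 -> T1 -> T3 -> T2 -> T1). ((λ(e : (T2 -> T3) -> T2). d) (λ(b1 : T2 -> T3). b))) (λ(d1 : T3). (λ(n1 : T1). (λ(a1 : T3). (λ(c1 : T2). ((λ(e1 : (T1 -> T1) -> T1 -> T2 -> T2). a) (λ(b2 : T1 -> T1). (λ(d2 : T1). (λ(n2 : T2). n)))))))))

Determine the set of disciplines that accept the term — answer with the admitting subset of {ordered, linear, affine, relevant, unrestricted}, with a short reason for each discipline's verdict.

admitted by: affine, unrestricted
variable uses: b: 1×; d: 1×; n: 1×; a: 1×; c (λ-bound): 0×; e (λ-bound): 0×; b1 (λ-bound): 0×; d1 (λ-bound): 0×; n1 (λ-bound): 0×; a1 (λ-bound): 0×; c1 (λ-bound): 0×; e1 (λ-bound): 0×; b2 (λ-bound): 0×; d2 (λ-bound): 0×; n2 (λ-bound): 0×
uses in reading order: d, b, a, n
typing: the term checks, with type T2
ordered ✗ (c, e, b1, d1, n1, a1, c1, e1, b2, d2, n2 never used (weakening))
linear ✗ (c, e, b1, d1, n1, a1, c1, e1, b2, d2, n2 never used (weakening))
affine ✓ (none of b, d, n, a, c, e, b1, d1, n1, a1, c1, e1, b2, d2, n2 used more than once)
relevant ✗ (c, e, b1, d1, n1, a1, c1, e1, b2, d2, n2 never used (weakening))
unrestricted ✓ (typability at T2 is all that's needed)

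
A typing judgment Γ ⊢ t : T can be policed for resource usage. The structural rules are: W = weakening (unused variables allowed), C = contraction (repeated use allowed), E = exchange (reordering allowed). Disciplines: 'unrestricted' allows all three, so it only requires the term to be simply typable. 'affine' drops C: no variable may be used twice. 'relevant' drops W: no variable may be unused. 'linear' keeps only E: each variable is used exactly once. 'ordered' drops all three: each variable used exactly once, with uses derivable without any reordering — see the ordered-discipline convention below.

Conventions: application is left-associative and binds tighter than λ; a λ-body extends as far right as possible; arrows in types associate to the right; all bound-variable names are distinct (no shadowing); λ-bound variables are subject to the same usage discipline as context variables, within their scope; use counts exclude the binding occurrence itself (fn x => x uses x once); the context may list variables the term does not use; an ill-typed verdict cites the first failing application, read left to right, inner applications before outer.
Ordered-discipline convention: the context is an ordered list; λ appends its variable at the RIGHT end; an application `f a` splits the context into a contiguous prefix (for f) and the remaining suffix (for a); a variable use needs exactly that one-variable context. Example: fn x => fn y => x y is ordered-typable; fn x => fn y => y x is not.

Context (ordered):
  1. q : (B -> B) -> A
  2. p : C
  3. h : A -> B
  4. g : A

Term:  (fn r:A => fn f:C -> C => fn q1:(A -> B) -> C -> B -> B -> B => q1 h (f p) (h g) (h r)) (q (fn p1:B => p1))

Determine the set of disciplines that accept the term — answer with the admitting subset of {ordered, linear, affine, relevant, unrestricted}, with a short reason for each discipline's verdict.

accepted by: relevant, unrestricted
counts: q: 1, p: 1, h: 3, g: 1, r (λ-bound): 1, f (λ-bound): 1, q1 (λ-bound): 1, p1 (λ-bound): 1
order of uses: q1, h, f, p, h, g, h, r, q, p1
typing: well-typed at (C -> C) -> ((A -> B) -> C -> B -> B -> B) -> B
ordered ✗ (needs contraction — h ×3)
linear ✗ (needs contraction — h ×3)
affine ✗ (needs contraction — h ×3)
relevant ✓ (every one of q, p, h, g, r, f, q1, p1 appears)
unrestricted ✓ (well-typed at (C -> C) -> ((A -> B) -> C -> B -> B -> B) -> B; no restrictions here)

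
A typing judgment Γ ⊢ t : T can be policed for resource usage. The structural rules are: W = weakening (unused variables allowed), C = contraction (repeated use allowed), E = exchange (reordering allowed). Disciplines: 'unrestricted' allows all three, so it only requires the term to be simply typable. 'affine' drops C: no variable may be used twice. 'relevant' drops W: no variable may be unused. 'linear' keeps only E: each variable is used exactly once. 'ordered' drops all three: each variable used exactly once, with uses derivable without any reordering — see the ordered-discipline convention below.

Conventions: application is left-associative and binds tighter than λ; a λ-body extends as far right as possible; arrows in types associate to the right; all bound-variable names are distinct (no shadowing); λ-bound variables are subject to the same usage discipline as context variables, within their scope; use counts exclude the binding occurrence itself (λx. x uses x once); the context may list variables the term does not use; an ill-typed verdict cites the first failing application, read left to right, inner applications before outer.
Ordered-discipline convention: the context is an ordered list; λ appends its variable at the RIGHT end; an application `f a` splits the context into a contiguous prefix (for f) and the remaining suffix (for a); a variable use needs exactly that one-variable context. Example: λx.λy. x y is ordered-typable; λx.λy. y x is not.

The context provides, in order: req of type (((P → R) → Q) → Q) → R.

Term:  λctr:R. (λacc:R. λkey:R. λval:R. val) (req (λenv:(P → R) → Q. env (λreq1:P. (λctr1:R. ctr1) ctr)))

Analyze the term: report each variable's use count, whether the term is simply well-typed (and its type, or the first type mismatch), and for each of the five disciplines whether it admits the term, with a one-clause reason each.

use counts: req: 1×; ctr (bound): 1×; acc (bound): 0×; key (bound): 0×; val (bound): 1×; env (bound): 1×; req1 (bound): 0×; ctr1 (bound): 1×
use order (left to right): val, req, env, ctr1, ctr
typing: ✓ — R → R → R → R
ordered: ✗ — acc, key, req1 left unused
linear: ✗ — acc, key, req1 left unused
affine: ✓ — at most one use each (req, ctr, acc, key, val, env, req1, ctr1)
relevant: ✗ — acc, key, req1 left unused
unrestricted: ✓ — simply typable at R → R → R → R; W, C, E all held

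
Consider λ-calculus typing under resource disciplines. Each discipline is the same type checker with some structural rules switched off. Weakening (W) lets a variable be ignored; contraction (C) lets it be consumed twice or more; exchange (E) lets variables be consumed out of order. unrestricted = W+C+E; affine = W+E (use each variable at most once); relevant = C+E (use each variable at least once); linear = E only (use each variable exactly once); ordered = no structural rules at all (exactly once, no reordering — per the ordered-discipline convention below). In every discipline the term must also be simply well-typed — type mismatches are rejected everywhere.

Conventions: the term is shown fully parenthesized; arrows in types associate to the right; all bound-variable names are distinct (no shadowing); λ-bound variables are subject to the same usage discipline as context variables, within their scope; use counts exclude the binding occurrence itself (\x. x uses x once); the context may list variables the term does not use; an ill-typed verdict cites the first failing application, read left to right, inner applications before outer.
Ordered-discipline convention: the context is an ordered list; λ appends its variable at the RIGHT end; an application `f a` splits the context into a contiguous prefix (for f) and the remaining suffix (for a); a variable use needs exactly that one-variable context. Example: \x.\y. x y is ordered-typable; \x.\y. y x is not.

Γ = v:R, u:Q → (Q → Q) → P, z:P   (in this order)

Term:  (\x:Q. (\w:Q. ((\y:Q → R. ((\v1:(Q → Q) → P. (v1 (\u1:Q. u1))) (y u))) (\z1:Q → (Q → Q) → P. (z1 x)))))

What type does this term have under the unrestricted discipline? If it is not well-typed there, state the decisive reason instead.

not well-typed under unrestricted — not simply typable
usage: v=0, u=1, z=0, x (bound)=1, w (bound)=0, y (bound)=1, v1 (bound)=1, u1 (bound)=1, z1 (bound)=1
left-to-right use order: v1, u1, y, u, z1, x
typing: ill-typed: an application expects Q but receives Q → (Q → Q) → P
summary: ordered ✗; linear ✗; affine ✗; relevant ✗; unrestricted ✗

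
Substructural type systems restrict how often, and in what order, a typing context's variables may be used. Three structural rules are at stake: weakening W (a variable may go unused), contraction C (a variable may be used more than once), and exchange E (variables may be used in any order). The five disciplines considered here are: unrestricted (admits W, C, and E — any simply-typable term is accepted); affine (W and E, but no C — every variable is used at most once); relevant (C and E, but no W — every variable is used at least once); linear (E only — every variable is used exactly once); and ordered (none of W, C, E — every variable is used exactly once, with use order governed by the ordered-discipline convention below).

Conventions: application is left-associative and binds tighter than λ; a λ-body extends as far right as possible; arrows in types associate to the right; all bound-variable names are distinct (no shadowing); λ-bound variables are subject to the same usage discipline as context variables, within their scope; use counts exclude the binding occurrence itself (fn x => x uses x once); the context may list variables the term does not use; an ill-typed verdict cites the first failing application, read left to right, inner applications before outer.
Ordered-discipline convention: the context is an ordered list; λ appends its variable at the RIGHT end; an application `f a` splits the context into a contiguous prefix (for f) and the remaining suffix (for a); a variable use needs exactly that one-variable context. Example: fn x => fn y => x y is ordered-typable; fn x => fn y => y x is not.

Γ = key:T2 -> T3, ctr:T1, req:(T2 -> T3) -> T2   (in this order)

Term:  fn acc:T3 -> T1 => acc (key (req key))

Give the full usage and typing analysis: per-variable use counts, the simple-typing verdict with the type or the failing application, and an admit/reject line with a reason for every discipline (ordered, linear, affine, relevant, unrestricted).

usage: key=2, ctr=0, req=1, acc (λ-bound)=1
left-to-right use order: acc, key, req, key
typing: ✓ — (T3 -> T1) -> T1
ordered: ✗ — uses contraction: key ×2; unused: ctr — weakening required
linear: ✗ — uses contraction: key ×2; unused: ctr — weakening required
affine: ✗ — uses contraction: key ×2
relevant: ✗ — unused: ctr — weakening required
unrestricted: ✓ — simply typable at (T3 -> T1) -> T1; W, C, E all held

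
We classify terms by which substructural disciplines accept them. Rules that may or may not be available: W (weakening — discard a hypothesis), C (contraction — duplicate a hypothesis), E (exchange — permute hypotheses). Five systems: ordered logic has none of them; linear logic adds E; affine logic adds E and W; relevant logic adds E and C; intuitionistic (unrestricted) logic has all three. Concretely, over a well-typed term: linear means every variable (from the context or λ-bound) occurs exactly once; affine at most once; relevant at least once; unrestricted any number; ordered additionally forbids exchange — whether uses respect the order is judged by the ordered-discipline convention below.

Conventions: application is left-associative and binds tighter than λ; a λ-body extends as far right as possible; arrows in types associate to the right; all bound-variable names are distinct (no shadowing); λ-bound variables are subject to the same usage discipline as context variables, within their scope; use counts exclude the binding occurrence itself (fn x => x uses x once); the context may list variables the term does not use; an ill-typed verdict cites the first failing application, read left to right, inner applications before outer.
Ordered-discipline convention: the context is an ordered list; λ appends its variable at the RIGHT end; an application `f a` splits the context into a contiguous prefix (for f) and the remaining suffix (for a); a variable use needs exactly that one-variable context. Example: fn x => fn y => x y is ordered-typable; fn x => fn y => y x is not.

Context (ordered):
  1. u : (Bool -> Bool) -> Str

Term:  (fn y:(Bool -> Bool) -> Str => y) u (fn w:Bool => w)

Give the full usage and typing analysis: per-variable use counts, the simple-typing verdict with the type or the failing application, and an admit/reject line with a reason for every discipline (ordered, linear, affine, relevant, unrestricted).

counts: u: 1×; y (bound): 1×; w (bound): 1×
use order (left to right): y, u, w
typing: ✓ — Str
ordered: ✓ — u, y, w: once each, no exchange needed
linear: ✓ — single use per variable (u, y, w)
affine: ✓ — at most one use each (u, y, w)
relevant: ✓ — at least one use each (u, y, w)
unrestricted: ✓ — type-checks (Str) and nothing is barred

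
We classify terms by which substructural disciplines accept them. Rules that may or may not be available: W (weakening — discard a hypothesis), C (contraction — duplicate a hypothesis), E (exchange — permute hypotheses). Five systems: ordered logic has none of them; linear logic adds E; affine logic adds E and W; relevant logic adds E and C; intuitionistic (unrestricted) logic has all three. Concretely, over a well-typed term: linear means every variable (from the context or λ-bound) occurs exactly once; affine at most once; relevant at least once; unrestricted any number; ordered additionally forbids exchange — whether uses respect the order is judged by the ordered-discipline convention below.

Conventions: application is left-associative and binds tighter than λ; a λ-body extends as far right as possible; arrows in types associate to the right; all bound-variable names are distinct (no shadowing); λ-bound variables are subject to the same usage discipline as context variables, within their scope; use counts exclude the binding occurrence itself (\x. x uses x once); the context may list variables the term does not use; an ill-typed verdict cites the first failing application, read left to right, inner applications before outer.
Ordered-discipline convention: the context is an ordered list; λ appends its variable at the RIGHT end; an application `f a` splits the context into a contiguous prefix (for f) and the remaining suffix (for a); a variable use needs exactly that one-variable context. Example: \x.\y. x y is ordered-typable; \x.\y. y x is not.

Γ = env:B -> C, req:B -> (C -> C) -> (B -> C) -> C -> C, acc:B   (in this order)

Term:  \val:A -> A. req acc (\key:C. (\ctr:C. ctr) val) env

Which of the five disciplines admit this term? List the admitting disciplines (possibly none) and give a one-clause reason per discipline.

accepted by: none
use counts: env: 1×, req: 1×, acc: 1×, val (bound): 1×, key (bound): 0×, ctr (bound): 1×
uses in reading order: req, acc, ctr, val, env
typing: ill-typed: an argument A -> A mismatches the expected C
ordered: ✗ — the type mismatch rejects it
linear: ✗ — not simply typable
affine: ✗ — fails simple typing
relevant: ✗ — a type mismatch blocks all five
unrestricted: ✗ — the type mismatch rejects it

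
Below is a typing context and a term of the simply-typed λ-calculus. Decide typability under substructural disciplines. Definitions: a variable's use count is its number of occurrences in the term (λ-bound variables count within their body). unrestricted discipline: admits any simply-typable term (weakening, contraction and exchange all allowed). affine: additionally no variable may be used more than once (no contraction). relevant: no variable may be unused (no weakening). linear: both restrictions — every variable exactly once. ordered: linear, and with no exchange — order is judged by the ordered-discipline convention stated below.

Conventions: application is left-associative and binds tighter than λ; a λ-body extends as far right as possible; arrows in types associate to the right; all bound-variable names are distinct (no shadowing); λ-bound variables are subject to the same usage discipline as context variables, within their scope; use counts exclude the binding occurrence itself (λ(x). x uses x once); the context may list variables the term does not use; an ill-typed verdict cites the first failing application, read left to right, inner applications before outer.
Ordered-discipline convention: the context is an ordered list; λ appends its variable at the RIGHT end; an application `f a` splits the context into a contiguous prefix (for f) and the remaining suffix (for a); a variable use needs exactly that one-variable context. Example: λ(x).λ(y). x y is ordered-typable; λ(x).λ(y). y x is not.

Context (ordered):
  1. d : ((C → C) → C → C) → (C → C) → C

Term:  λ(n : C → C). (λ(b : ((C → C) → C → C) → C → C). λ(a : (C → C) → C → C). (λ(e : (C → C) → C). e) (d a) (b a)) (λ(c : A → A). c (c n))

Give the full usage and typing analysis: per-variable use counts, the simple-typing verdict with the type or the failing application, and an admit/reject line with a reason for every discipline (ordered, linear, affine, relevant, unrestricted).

counts: d=1; n (λ-bound)=1; b (λ-bound)=1; a (λ-bound)=2; e (λ-bound)=1; c (λ-bound)=2
order of uses: e, d, a, b, a, c, c, n
typing: ill-typed: an argument C → C mismatches the expected A
ordered: ✗ — a type mismatch blocks all five
linear: ✗ — the type mismatch rejects it
affine: ✗ — not simply typable
relevant: ✗ — fails simple typing
unrestricted: ✗ — a type mismatch blocks all five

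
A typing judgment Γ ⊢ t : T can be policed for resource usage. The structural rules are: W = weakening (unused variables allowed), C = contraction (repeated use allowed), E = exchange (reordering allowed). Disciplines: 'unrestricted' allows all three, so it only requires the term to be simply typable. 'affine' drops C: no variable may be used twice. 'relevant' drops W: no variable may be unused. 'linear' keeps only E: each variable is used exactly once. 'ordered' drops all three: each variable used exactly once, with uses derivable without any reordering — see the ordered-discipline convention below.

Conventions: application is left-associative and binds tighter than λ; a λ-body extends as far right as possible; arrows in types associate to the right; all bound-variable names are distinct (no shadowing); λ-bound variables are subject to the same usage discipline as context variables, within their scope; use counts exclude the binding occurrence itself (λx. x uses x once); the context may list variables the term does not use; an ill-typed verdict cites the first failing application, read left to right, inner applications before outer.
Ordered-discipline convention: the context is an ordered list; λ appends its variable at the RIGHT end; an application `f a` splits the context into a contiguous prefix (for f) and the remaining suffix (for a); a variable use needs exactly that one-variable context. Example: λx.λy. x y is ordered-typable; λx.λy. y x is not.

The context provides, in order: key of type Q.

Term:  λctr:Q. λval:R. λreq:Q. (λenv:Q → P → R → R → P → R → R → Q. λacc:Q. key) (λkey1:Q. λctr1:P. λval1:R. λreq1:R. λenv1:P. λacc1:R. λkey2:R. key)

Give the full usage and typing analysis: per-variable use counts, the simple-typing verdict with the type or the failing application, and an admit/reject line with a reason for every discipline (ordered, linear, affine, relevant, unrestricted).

usage: key: 2, ctr (bound): 0, val (bound): 0, req (bound): 0, env (bound): 0, acc (bound): 0, key1 (bound): 0, ctr1 (bound): 0, val1 (bound): 0, req1 (bound): 0, env1 (bound): 0, acc1 (bound): 0, key2 (bound): 0
uses in reading order: key, key
typing: well-typed — term : Q → R → Q → Q → Q
ordered ✗ (key ×2 used more than once (contraction); ctr, val, req, env, acc, key1, ctr1, val1, req1, env1, acc1, key2 left unused)
linear ✗ (key ×2 used more than once (contraction); ctr, val, req, env, acc, key1, ctr1, val1, req1, env1, acc1, key2 left unused)
affine ✗ (key ×2 used more than once (contraction))
relevant ✗ (ctr, val, req, env, acc, key1, ctr1, val1, req1, env1, acc1, key2 left unused)
unrestricted ✓ (type-checks (Q → R → Q → Q → Q) and nothing is barred)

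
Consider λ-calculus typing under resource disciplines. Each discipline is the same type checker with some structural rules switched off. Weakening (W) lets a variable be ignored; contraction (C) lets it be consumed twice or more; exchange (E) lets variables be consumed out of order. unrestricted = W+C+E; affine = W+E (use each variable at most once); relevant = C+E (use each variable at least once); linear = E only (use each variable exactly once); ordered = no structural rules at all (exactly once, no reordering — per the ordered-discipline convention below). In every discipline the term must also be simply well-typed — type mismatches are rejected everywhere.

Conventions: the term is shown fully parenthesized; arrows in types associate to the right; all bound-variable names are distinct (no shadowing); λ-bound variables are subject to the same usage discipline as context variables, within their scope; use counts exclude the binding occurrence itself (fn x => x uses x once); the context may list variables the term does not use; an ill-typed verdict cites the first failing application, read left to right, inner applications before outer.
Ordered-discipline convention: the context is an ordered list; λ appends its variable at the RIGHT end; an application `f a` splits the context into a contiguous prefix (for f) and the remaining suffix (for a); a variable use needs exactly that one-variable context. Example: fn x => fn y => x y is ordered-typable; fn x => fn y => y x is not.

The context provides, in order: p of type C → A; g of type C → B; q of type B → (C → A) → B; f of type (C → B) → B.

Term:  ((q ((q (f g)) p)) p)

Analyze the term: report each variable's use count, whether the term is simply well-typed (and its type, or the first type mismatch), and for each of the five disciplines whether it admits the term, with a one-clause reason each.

use counts: p ×2; g ×1; q ×2; f ×1
uses in reading order: q, q, f, g, p, p
typing: ✓ — B
ordered: ✗ — uses contraction: p ×2, q ×2
linear: ✗ — uses contraction: p ×2, q ×2
affine: ✗ — uses contraction: p ×2, q ×2
relevant: ✓ — p, g, q, f: all used, weakening unneeded
unrestricted: ✓ — well-typed at B; no restrictions here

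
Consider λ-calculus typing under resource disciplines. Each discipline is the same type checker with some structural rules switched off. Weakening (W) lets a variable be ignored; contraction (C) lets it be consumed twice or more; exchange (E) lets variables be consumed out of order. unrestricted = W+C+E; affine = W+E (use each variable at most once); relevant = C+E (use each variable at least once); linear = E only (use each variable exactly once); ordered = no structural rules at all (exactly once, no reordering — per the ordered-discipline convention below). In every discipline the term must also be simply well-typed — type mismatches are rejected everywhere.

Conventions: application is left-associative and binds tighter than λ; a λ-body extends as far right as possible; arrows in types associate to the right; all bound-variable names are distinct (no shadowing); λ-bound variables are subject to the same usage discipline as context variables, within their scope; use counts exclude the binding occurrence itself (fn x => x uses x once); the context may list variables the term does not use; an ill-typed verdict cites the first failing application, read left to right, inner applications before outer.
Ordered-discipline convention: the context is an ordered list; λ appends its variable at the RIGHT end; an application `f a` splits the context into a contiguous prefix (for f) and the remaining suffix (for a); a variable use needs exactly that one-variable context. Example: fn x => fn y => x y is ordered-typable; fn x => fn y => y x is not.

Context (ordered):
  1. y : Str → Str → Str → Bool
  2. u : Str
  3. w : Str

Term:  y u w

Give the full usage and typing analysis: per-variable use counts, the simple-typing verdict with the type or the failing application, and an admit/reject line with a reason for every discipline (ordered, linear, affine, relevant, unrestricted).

counts: y: 1×; u: 1×; w: 1×
order of uses: y, u, w
typing: well-typed — term : Str → Bool
ordered: ✓, single-use (y, u, w), ordered derivation ok
linear: ✓, single use per variable (y, u, w)
affine: ✓, no duplicate uses among y, u, w
relevant: ✓, at least one use each (y, u, w)
unrestricted: ✓, well-typed at Str → Bool; no restrictions here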